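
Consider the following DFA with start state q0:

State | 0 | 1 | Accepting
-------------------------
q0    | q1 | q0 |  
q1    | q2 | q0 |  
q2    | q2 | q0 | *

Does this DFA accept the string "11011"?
Start in q0.
Read '1': q0 → q0
Read '1': q0 → q0
Read '0': q0 → q1
Read '1': q1 → q0
Read '1': q0 → q0
Final state q0 is not accepting, so the string is rejected.

Final answer: No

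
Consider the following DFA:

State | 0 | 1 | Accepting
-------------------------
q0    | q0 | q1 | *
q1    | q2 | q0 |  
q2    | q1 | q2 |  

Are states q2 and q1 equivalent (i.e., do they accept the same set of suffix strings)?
Try the suffix "1".
From q2: q2 → q2 — not accepting.
From q1: q1 → q0 — accepting.
The two states disagree on this suffix, so they are not equivalent.

Final answer: No. Distinguishing string: "1" - accepted from q1 but not from q2.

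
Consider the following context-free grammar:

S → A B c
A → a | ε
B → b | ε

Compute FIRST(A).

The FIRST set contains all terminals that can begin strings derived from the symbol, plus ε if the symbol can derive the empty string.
A → a contributes a; A → ε makes A nullable, contributing ε. FIRST(A) = {a, ε}.

Final answer: {a, ε}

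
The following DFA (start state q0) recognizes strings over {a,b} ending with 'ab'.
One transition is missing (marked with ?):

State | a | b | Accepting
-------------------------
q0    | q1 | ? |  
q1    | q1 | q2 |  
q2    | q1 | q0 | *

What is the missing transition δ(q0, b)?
q0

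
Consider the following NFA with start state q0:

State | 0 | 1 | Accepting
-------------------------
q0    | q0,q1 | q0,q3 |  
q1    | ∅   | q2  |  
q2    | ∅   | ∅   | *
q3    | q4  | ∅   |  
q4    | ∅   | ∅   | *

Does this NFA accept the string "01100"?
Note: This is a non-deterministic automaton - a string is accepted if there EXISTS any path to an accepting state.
Track the set of states the NFA could be in: start {q0}
Read '0': {q0} → {q0, q1}
Read '1': {q0, q1} → {q0, q2, q3}
Read '1': {q0, q2, q3} → {q0, q3}
Read '0': {q0, q3} → {q0, q1, q4}
Read '0': {q0, q1, q4} → {q0, q1}
Final set {q0, q1} contains no accepting state → rejected.

Final answer: No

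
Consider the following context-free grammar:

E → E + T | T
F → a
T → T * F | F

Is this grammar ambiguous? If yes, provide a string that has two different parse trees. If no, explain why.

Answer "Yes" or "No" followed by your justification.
This is the standard stratified expression grammar: '+' is introduced only by the left-recursive rule E → E + T and '*' only by the left-recursive rule T → T * F, with F → a. For any string, the last '+' must be the one produced at the root E (everything after it is a T containing no '+'), and likewise within each T the last '*' is produced at its root. This fixes the parse tree uniquely (left-associative, '*' binding tighter than '+'), so every string has exactly one parse tree.

Final answer: No - the grammar is unambiguous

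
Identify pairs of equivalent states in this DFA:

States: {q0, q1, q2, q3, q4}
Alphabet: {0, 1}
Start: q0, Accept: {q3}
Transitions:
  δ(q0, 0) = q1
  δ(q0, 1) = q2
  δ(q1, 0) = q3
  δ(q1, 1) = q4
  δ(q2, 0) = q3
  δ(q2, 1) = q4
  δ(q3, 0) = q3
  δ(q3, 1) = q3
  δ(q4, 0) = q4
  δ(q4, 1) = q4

Using the table-filling algorithm:
Round 0 – mark pairs where exactly one state is accepting: (q0,q3), (q1,q3), (q2,q3), (q3,q4)
Round 1 – newly marked: (q0,q1) [on 0: q1 vs q3, already marked]; (q0,q2) [on 0: q1 vs q3, already marked]; (q1,q4) [on 0: q3 vs q4, already marked]; (q2,q4) [on 0: q3 vs q4, already marked]
Round 2 – newly marked: (q0,q4) [on 0: q1 vs q4, already marked]
No further pairs can be marked.
(q1, q2) unmarked: δ(q1,0)=q3, δ(q2,0)=q3; δ(q1,1)=q4, δ(q2,1)=q4 → equivalent
Equivalent pairs: (q1, q2)

Final answer: Equivalent pairs: (q1, q2)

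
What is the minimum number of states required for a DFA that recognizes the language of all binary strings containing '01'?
Language: binary strings containing '01'
Lower bound (Myhill–Nerode): the prefixes ε, 0, 01 are pairwise distinguishable:
  ε vs 01: suffix ε distinguishes them (ε is rejected, 01 is accepted)
  0 vs 01: suffix ε distinguishes them (0 is rejected, 01 is accepted)
  ε vs 0: suffix 1 distinguishes them (ε·1 = 1 is rejected, 0·1 = 01 is accepted)
So any DFA needs at least 3 states.
Upper bound: a DFA with 3 states exists (one state per class above: 'no progress', 'last symbol 0', and 'seen 01' (accepting sink)).
Minimum states: 3

Final answer: 3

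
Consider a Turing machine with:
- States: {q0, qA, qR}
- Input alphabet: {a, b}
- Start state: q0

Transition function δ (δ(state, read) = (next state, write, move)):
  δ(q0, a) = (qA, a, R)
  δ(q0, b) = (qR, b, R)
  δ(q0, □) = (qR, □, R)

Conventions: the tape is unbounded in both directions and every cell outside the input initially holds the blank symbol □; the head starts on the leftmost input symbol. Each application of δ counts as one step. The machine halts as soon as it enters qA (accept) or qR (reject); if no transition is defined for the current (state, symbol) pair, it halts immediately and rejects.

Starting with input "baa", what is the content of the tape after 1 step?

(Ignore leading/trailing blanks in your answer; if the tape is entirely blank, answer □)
Step 0: [q0]baa (head at position 0)
Step 1: δ(q0, b) = (qR, b, R)  ⊢  b[qR]aa (head at position 1)
Tape after 1 step (ignoring surrounding blanks): baa

Final answer: Tape: baa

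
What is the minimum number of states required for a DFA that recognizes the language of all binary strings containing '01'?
Language: binary strings containing '01'
Lower bound (Myhill–Nerode): the prefixes ε, 0, 01 are pairwise distinguishable:
  ε vs 01: suffix ε distinguishes them (ε is rejected, 01 is accepted)
  0 vs 01: suffix ε distinguishes them (0 is rejected, 01 is accepted)
  ε vs 0: suffix 1 distinguishes them (ε·1 = 1 is rejected, 0·1 = 01 is accepted)
So any DFA needs at least 3 states.
Upper bound: a DFA with 3 states exists (one state per class above: 'no progress', 'last symbol 0', and 'seen 01' (accepting sink)).
Minimum states: 3

Final answer: 3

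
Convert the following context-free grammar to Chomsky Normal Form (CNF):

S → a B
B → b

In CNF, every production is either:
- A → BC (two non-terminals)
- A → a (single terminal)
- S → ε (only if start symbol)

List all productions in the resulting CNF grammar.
The grammar has no ε-productions or unit productions to eliminate.
S → a B has terminal a in a right-hand side of length ≥ 2: introduce T_a → a and use T_a in place of a.
B → b is already in CNF (single terminal) – keep it.
S → a B becomes S → T_a B.
Resulting CNF grammar (3 productions): T_a → a; B → b; S → T_a B

Final answer: T_a → a; B → b; S → T_a B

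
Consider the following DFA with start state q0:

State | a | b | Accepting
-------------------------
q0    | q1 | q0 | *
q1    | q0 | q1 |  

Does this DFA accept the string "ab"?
Start in q0.
Read 'a': q0 → q1
Read 'b': q1 → q1
Final state q1 is not accepting, so the string is rejected.

Final answer: No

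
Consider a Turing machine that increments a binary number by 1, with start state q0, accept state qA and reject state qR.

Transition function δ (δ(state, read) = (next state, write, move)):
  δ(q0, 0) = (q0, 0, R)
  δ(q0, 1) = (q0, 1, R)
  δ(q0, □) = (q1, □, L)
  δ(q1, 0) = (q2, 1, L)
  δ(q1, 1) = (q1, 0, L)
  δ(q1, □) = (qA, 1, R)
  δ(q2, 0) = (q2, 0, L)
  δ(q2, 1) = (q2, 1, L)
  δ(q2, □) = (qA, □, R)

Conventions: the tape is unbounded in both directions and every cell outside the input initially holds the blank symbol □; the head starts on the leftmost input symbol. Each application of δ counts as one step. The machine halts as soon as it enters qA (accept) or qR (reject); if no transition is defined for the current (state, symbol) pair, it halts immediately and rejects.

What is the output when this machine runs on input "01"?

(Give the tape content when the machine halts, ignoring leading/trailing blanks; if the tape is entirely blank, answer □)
Step 0: [q0]01 (head at position 0)
Step 1: δ(q0, 0) = (q0, 0, R)  ⊢  0[q0]1 (head at position 1)
Step 2: δ(q0, 1) = (q0, 1, R)  ⊢  01[q0]□ (head at position 2)
Step 3: δ(q0, □) = (q1, □, L)  ⊢  0[q1]1□ (head at position 1)
Step 4: δ(q1, 1) = (q1, 0, L)  ⊢  [q1]00□ (head at position 0)
Step 5: δ(q1, 0) = (q2, 1, L)  ⊢  [q2]□10□ (head at position -1)
Step 6: δ(q2, □) = (qA, □, R)  ⊢  □[qA]10□ (head at position 0)
The machine is in qA, so it halts and accepts.
Tape content when halted (ignoring surrounding blanks): 10

Final answer: Output: 10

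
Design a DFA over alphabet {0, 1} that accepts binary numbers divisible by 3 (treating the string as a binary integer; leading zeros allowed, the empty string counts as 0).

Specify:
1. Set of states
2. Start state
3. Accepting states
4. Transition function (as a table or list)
One valid DFA (any DFA recognizing the same language is acceptable):
States: {q0, q1, q2}
Start: q0
Accepting: {q0}
Transitions (accepting states marked with *):
State | 0 | 1 | Accepting
-------------------------
q0    | q0 | q1 | *
q1    | q2 | q0 |  
q2    | q1 | q2 |  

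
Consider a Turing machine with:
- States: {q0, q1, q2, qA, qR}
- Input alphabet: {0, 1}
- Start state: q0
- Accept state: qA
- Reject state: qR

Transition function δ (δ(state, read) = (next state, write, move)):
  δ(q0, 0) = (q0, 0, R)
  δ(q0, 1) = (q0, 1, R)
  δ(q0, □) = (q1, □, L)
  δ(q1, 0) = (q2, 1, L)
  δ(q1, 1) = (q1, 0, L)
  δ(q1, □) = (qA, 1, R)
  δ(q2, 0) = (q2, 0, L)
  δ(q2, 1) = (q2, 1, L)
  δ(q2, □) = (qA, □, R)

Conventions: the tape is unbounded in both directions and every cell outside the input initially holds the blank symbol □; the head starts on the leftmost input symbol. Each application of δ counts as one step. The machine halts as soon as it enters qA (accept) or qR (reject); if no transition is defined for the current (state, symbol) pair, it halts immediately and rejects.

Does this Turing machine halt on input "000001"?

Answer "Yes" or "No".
Step 0: [q0]000001 (head at position 0)
Step 1: δ(q0, 0) = (q0, 0, R)  ⊢  0[q0]00001 (head at position 1)
Step 2: δ(q0, 0) = (q0, 0, R)  ⊢  00[q0]0001 (head at position 2)
Step 3: δ(q0, 0) = (q0, 0, R)  ⊢  000[q0]001 (head at position 3)
Step 4: δ(q0, 0) = (q0, 0, R)  ⊢  0000[q0]01 (head at position 4)
Step 5: δ(q0, 0) = (q0, 0, R)  ⊢  00000[q0]1 (head at position 5)
Step 6: δ(q0, 1) = (q0, 1, R)  ⊢  000001[q0]□ (head at position 6)
Step 7: δ(q0, □) = (q1, □, L)  ⊢  00000[q1]1□ (head at position 5)
Step 8: δ(q1, 1) = (q1, 0, L)  ⊢  0000[q1]00□ (head at position 4)
Step 9: δ(q1, 0) = (q2, 1, L)  ⊢  000[q2]010□ (head at position 3)
Step 10: δ(q2, 0) = (q2, 0, L)  ⊢  00[q2]0010□ (head at position 2)
Step 11: δ(q2, 0) = (q2, 0, L)  ⊢  0[q2]00010□ (head at position 1)
Step 12: δ(q2, 0) = (q2, 0, L)  ⊢  [q2]000010□ (head at position 0)
Step 13: δ(q2, 0) = (q2, 0, L)  ⊢  [q2]□000010□ (head at position -1)
Step 14: δ(q2, □) = (qA, □, R)  ⊢  □[qA]000010□ (head at position 0)
The machine is in qA, so it halts and accepts.
It halts after 14 steps.

Final answer: Yes - halts after 14 steps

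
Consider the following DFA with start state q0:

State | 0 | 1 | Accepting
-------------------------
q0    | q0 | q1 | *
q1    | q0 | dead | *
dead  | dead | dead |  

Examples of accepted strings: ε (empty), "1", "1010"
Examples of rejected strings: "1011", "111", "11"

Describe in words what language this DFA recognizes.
binary strings with no two consecutive 1s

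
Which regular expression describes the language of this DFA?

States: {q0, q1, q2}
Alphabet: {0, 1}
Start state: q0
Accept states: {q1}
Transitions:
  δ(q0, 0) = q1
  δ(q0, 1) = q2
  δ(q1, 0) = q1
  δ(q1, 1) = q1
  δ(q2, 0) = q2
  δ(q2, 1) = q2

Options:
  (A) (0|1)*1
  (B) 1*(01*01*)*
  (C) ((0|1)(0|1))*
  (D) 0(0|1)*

Testing sample strings against the DFA:
  '00' -> accepted
  '0000' -> accepted
  '0000' -> accepted
  '0110' -> accepted
Checking each option for a counterexample:
  (A) (0|1)*1: '0' is accepted by the DFA but does not match the regex → eliminated
  (B) 1*(01*01*)*: ε is rejected by the DFA but matches the regex → eliminated
  (C) ((0|1)(0|1))*: ε is rejected by the DFA but matches the regex → eliminated
  (D) 0(0|1)*: agrees with the DFA on all strings of length ≤ 4
Only (D) 0(0|1)* is consistent with the DFA.

Final answer: (D) 0(0|1)*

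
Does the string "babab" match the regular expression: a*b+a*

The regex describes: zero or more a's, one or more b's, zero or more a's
No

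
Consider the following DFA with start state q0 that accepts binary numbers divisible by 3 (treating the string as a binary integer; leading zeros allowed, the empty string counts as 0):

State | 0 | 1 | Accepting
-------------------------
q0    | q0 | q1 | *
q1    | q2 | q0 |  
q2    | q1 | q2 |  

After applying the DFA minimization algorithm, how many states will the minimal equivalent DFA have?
All 3 states are reachable from q0, so none can be removed as unreachable.
Table-filling: first mark every (accepting, non-accepting) pair as distinguishable (accepting: {q0}; non-accepting: {q1, q2}).
Round 1: (q1, q2) on '1' go to q0 and q2, already distinguishable → mark.
Every pair of states is distinguishable, so the DFA is already minimal.
Equivalence classes: {q0}, {q1}, {q2} → 3 states.

Final answer: 3 states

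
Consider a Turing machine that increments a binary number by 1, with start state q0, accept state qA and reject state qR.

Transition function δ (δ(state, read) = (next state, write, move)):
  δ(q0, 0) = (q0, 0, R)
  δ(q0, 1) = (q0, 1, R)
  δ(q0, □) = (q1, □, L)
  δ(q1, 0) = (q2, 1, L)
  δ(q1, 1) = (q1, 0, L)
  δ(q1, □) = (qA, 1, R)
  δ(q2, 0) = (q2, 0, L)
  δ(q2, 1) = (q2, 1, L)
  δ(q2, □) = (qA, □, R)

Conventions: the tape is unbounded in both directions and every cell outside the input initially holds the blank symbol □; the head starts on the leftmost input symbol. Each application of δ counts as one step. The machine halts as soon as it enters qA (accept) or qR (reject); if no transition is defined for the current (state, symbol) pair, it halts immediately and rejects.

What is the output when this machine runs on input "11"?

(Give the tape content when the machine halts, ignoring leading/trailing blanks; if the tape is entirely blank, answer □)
Step 0: [q0]11 (head at position 0)
Step 1: δ(q0, 1) = (q0, 1, R)  ⊢  1[q0]1 (head at position 1)
Step 2: δ(q0, 1) = (q0, 1, R)  ⊢  11[q0]□ (head at position 2)
Step 3: δ(q0, □) = (q1, □, L)  ⊢  1[q1]1□ (head at position 1)
Step 4: δ(q1, 1) = (q1, 0, L)  ⊢  [q1]10□ (head at position 0)
Step 5: δ(q1, 1) = (q1, 0, L)  ⊢  [q1]□00□ (head at position -1)
Step 6: δ(q1, □) = (qA, 1, R)  ⊢  1[qA]00□ (head at position 0)
The machine is in qA, so it halts and accepts.
Tape content when halted (ignoring surrounding blanks): 100

Final answer: Output: 100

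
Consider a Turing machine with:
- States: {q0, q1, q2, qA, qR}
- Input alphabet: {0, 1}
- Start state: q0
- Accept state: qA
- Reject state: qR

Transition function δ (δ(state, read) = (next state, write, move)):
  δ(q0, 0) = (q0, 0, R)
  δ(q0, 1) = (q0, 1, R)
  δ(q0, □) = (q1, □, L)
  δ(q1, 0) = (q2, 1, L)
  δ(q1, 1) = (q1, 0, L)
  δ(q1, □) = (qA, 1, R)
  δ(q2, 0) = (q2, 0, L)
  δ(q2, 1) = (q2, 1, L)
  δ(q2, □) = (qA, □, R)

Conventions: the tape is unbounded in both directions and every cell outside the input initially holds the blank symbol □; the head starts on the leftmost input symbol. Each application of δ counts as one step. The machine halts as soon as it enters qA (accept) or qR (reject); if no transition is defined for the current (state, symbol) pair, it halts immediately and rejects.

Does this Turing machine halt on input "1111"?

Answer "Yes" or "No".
Step 0: [q0]1111 (head at position 0)
Step 1: δ(q0, 1) = (q0, 1, R)  ⊢  1[q0]111 (head at position 1)
Step 2: δ(q0, 1) = (q0, 1, R)  ⊢  11[q0]11 (head at position 2)
Step 3: δ(q0, 1) = (q0, 1, R)  ⊢  111[q0]1 (head at position 3)
Step 4: δ(q0, 1) = (q0, 1, R)  ⊢  1111[q0]□ (head at position 4)
Step 5: δ(q0, □) = (q1, □, L)  ⊢  111[q1]1□ (head at position 3)
Step 6: δ(q1, 1) = (q1, 0, L)  ⊢  11[q1]10□ (head at position 2)
Step 7: δ(q1, 1) = (q1, 0, L)  ⊢  1[q1]100□ (head at position 1)
Step 8: δ(q1, 1) = (q1, 0, L)  ⊢  [q1]1000□ (head at position 0)
Step 9: δ(q1, 1) = (q1, 0, L)  ⊢  [q1]□0000□ (head at position -1)
Step 10: δ(q1, □) = (qA, 1, R)  ⊢  1[qA]0000□ (head at position 0)
The machine is in qA, so it halts and accepts.
It halts after 10 steps.

Final answer: Yes - halts after 10 steps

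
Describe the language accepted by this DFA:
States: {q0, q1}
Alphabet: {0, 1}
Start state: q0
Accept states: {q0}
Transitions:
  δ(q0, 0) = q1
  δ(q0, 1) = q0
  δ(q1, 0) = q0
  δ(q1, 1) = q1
Analyzing the DFA structure:
Start state: q0
Accept states: {q0}
Interpreting what each state remembers (checking against the transitions):
  q0: an even number of 0s has been read so far
  q1: an odd number of 0s has been read so far
  δ(q0, 0): in q0 (an even number of 0s has been read so far), after reading 0 we have: an odd number of 0s has been read so far → q1
  δ(q0, 1): in q0 (an even number of 0s has been read so far), after reading 1 we have: an even number of 0s has been read so far → q0
  δ(q1, 0): in q1 (an odd number of 0s has been read so far), after reading 0 we have: an even number of 0s has been read so far → q0
  δ(q1, 1): in q1 (an odd number of 0s has been read so far), after reading 1 we have: an odd number of 0s has been read so far → q1
A string is accepted iff it ends in {q0}, i.e. an even number of 0s has been read so far.
Language: All binary strings with an even number of 0s

Final answer: All binary strings with an even number of 0s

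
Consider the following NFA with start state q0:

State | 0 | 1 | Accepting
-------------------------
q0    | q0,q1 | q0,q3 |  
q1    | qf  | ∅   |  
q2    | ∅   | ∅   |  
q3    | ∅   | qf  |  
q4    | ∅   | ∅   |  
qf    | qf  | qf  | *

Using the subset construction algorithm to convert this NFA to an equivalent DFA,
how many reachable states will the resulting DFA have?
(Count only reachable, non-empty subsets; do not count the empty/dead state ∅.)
Start subset: {q0}
{q0}: on 0 → {q0, q1}, on 1 → {q0, q3}
{q0, q1}: on 0 → {q0, q1, qf}, on 1 → {q0, q3}
{q0, q3}: on 0 → {q0, q1}, on 1 → {q0, q3, qf}
{q0, q1, qf}: on 0 → {q0, q1, qf}, on 1 → {q0, q3, qf}
{q0, q3, qf}: on 0 → {q0, q1, qf}, on 1 → {q0, q3, qf}
Reachable non-empty subsets: {q0}, {q0, q1}, {q0, q3}, {q0, q1, qf}, {q0, q3, qf} — 5 in total.

Final answer: 5 states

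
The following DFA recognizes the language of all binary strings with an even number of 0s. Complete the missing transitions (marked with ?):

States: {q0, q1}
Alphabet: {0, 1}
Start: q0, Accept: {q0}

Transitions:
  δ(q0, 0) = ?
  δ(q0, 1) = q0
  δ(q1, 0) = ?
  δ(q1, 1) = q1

What each state remembers (consistent with the given transitions and accept states):
  q0: an even number of 0s has been read so far
  q1: an odd number of 0s has been read so far
Filling in the missing entries:
  δ(q0, 0): in q0 (an even number of 0s has been read so far), after reading 0 we have: an odd number of 0s has been read so far → q1
  δ(q1, 0): in q1 (an odd number of 0s has been read so far), after reading 0 we have: an even number of 0s has been read so far → q0

Final answer: δ(q0, 0) = q1; δ(q1, 0) = q0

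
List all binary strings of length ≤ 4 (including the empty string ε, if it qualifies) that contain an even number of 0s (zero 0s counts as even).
Checking every binary string of length 0 to 4:
  Length 0: accepted: ε | rejected: (none)
  Length 1: accepted: 1 | rejected: 0
  Length 2: accepted: 00, 11 | rejected: 01, 10
  Length 3: accepted: 001, 010, 100, 111 | rejected: 000, 011, 101, 110
  Length 4: accepted: 0000, 0011, 0101, 0110, 1001, 1010, 1100, 1111 | rejected: 0001, 0010, 0100, 0111, 1000, 1011, 1101, 1110
Total: 16 string(s).

Final answer: ε, 1, 00, 11, 001, 010, 100, 111, 0000, 0011, 0101, 0110, 1001, 1010, 1100, 1111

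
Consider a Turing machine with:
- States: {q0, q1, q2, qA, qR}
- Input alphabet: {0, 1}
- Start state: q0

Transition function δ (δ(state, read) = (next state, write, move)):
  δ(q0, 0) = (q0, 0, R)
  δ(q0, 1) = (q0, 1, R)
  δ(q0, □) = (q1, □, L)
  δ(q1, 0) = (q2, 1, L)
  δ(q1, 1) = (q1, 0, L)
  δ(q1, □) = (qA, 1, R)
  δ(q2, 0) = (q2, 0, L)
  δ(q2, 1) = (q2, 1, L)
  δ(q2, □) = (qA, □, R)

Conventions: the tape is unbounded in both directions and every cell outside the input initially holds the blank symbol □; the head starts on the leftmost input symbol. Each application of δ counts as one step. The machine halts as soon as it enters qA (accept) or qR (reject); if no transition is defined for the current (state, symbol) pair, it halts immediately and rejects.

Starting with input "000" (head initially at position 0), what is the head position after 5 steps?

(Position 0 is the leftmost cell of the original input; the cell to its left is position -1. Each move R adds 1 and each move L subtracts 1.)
Step 0: [q0]000 (head at position 0)
Step 1: δ(q0, 0) = (q0, 0, R)  ⊢  0[q0]00 (head at position 1)
Step 2: δ(q0, 0) = (q0, 0, R)  ⊢  00[q0]0 (head at position 2)
Step 3: δ(q0, 0) = (q0, 0, R)  ⊢  000[q0]□ (head at position 3)
Step 4: δ(q0, □) = (q1, □, L)  ⊢  00[q1]0□ (head at position 2)
Step 5: δ(q1, 0) = (q2, 1, L)  ⊢  0[q2]01□ (head at position 1)
Head position after 5 steps: 1

Final answer: Position 1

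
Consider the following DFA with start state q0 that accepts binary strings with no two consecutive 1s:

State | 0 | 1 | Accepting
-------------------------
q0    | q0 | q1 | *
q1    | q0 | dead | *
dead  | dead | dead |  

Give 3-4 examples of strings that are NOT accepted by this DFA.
Any strings that end in a non-accepting state work; for example:
"11": q0 → q1 → dead; dead is not accepting → rejected
"111": q0 → q1 → dead → dead; dead is not accepting → rejected
"1110": q0 → q1 → dead → dead → dead; dead is not accepting → rejected
"1111": q0 → q1 → dead → dead → dead; dead is not accepting → rejected

Final answer: "11", "111", "1110", "1111"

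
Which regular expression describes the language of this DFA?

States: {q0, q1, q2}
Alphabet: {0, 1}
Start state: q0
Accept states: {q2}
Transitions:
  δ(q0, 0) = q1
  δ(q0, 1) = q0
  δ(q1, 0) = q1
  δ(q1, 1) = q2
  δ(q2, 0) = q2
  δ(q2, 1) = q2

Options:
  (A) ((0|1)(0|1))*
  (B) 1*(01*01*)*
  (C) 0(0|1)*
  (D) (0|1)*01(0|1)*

Testing sample strings against the DFA:
  '011' -> accepted
  '111' -> rejected
  '1111' -> rejected
  '1011' -> accepted
Checking each option for a counterexample:
  (A) ((0|1)(0|1))*: ε is rejected by the DFA but matches the regex → eliminated
  (B) 1*(01*01*)*: ε is rejected by the DFA but matches the regex → eliminated
  (C) 0(0|1)*: '0' is rejected by the DFA but matches the regex → eliminated
  (D) (0|1)*01(0|1)*: agrees with the DFA on all strings of length ≤ 4
Only (D) (0|1)*01(0|1)* is consistent with the DFA.

Final answer: (D) (0|1)*01(0|1)*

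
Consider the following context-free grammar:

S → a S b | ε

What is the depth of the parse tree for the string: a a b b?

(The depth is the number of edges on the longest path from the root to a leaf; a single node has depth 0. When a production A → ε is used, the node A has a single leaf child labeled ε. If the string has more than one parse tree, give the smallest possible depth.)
The only parse tree applies S → a S b 2 times (once per matching a…b pair) and then S → ε.
The S nodes sit at depths 0, 1, …, 2; the innermost S (depth 2) has the single child ε at depth 3.
The terminal leaves a, b are at depths 1..2, so the longest root-to-leaf path is S → S → … → S → ε with 3 edges.
Depth = 3.

Final answer: 3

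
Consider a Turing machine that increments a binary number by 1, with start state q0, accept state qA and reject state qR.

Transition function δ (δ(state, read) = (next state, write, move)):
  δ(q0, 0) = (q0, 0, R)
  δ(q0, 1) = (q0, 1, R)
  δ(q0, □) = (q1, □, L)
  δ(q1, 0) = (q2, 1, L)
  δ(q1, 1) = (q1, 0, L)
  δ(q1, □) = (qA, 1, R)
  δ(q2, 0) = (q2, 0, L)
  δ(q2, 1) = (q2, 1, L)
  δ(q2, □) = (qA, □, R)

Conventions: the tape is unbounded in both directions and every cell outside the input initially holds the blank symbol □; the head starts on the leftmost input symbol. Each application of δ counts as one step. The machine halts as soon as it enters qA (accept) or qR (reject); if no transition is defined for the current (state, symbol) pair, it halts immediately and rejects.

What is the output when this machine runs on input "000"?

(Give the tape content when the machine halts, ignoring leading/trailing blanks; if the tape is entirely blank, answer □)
Step 0: [q0]000 (head at position 0)
Step 1: δ(q0, 0) = (q0, 0, R)  ⊢  0[q0]00 (head at position 1)
Step 2: δ(q0, 0) = (q0, 0, R)  ⊢  00[q0]0 (head at position 2)
Step 3: δ(q0, 0) = (q0, 0, R)  ⊢  000[q0]□ (head at position 3)
Step 4: δ(q0, □) = (q1, □, L)  ⊢  00[q1]0□ (head at position 2)
Step 5: δ(q1, 0) = (q2, 1, L)  ⊢  0[q2]01□ (head at position 1)
Step 6: δ(q2, 0) = (q2, 0, L)  ⊢  [q2]001□ (head at position 0)
Step 7: δ(q2, 0) = (q2, 0, L)  ⊢  [q2]□001□ (head at position -1)
Step 8: δ(q2, □) = (qA, □, R)  ⊢  □[qA]001□ (head at position 0)
The machine is in qA, so it halts and accepts.
Tape content when halted (ignoring surrounding blanks): 001

Final answer: Output: 001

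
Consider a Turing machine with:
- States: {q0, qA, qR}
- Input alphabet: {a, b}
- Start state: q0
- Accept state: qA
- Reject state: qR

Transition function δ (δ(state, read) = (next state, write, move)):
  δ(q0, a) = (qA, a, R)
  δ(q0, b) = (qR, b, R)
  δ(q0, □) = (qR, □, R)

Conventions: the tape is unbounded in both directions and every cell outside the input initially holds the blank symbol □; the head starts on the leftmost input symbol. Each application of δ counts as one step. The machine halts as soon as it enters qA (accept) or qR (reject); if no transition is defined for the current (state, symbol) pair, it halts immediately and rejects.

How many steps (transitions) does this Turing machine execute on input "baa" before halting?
Step 0: [q0]baa (head at position 0)
Step 1: δ(q0, b) = (qR, b, R)  ⊢  b[qR]aa (head at position 1)
The machine is in qR, so it halts and rejects.
Number of transitions executed: 1.

Final answer: 1 steps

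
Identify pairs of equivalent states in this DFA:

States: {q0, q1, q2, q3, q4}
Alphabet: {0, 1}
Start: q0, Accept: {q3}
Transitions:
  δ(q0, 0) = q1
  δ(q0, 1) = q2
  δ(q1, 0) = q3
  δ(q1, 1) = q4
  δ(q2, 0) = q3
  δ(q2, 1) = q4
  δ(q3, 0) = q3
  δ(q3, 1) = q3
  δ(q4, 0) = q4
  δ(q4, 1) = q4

Using the table-filling algorithm:
Round 0 – mark pairs where exactly one state is accepting: (q0,q3), (q1,q3), (q2,q3), (q3,q4)
Round 1 – newly marked: (q0,q1) [on 0: q1 vs q3, already marked]; (q0,q2) [on 0: q1 vs q3, already marked]; (q1,q4) [on 0: q3 vs q4, already marked]; (q2,q4) [on 0: q3 vs q4, already marked]
Round 2 – newly marked: (q0,q4) [on 0: q1 vs q4, already marked]
No further pairs can be marked.
(q1, q2) unmarked: δ(q1,0)=q3, δ(q2,0)=q3; δ(q1,1)=q4, δ(q2,1)=q4 → equivalent
Equivalent pairs: (q1, q2)

Final answer: Equivalent pairs: (q1, q2)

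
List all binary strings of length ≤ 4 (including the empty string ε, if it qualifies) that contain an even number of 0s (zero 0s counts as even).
Checking every binary string of length 0 to 4:
  Length 0: accepted: ε | rejected: (none)
  Length 1: accepted: 1 | rejected: 0
  Length 2: accepted: 00, 11 | rejected: 01, 10
  Length 3: accepted: 001, 010, 100, 111 | rejected: 000, 011, 101, 110
  Length 4: accepted: 0000, 0011, 0101, 0110, 1001, 1010, 1100, 1111 | rejected: 0001, 0010, 0100, 0111, 1000, 1011, 1101, 1110
Total: 16 string(s).

Final answer: ε, 1, 00, 11, 001, 010, 100, 111, 0000, 0011, 0101, 0110, 1001, 1010, 1100, 1111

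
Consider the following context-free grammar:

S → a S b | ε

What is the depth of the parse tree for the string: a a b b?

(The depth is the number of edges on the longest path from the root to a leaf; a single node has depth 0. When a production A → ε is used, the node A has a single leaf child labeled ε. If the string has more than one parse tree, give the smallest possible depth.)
The only parse tree applies S → a S b 2 times (once per matching a…b pair) and then S → ε.
The S nodes sit at depths 0, 1, …, 2; the innermost S (depth 2) has the single child ε at depth 3.
The terminal leaves a, b are at depths 1..2, so the longest root-to-leaf path is S → S → … → S → ε with 3 edges.
Depth = 3.

Final answer: 3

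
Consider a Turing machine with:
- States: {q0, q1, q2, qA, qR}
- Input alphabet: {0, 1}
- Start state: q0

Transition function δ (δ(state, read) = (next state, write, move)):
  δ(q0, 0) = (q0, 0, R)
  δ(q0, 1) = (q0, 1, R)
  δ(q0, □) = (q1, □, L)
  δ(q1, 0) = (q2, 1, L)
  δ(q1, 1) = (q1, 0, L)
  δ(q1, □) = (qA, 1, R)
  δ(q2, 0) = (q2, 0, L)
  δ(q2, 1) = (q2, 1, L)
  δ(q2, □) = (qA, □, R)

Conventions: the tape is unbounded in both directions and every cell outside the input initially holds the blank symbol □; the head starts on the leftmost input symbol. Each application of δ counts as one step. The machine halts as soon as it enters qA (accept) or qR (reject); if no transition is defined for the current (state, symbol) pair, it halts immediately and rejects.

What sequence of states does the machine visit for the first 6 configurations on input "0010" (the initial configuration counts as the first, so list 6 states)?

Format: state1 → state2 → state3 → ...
Step 0: [q0]0010 (head at position 0)
Step 1: δ(q0, 0) = (q0, 0, R)  ⊢  0[q0]010 (head at position 1)
Step 2: δ(q0, 0) = (q0, 0, R)  ⊢  00[q0]10 (head at position 2)
Step 3: δ(q0, 1) = (q0, 1, R)  ⊢  001[q0]0 (head at position 3)
Step 4: δ(q0, 0) = (q0, 0, R)  ⊢  0010[q0]□ (head at position 4)
Step 5: δ(q0, □) = (q1, □, L)  ⊢  001[q1]0□ (head at position 3)
Reading off the states of these 6 configurations: q0 → q0 → q0 → q0 → q0 → q1

Final answer: q0 → q0 → q0 → q0 → q0 → q1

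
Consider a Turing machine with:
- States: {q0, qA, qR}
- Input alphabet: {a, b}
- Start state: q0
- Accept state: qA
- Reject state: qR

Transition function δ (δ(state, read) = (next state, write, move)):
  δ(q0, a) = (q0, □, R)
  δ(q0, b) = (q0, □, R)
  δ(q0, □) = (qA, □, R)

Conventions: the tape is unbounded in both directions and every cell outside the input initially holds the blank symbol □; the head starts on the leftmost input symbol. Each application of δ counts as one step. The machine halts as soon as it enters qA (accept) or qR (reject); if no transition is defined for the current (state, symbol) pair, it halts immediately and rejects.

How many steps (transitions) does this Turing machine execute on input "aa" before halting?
Step 0: [q0]aa (head at position 0)
Step 1: δ(q0, a) = (q0, □, R)  ⊢  □[q0]a (head at position 1)
Step 2: δ(q0, a) = (q0, □, R)  ⊢  □□[q0]□ (head at position 2)
Step 3: δ(q0, □) = (qA, □, R)  ⊢  □□□[qA]□ (head at position 3)
The machine is in qA, so it halts and accepts.
Number of transitions executed: 3.

Final answer: 3 steps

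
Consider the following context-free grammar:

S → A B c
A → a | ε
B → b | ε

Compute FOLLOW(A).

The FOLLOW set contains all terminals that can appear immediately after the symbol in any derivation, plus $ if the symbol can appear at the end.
A occurs in S → A B c followed by B c. Add FIRST(B) minus ε = {b}; B is nullable (B → ε), so what follows B can also follow A: the terminal c. FOLLOW(A) = {b, c}.

Final answer: {b, c}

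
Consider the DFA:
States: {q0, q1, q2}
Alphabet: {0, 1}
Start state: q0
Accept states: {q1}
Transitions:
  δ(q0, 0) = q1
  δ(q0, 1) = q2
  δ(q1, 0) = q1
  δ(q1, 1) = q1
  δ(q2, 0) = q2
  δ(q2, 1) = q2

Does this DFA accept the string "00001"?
Processing string "00001":
  q0 --0--> q1
  q1 --0--> q1
  q1 --0--> q1
  q1 --0--> q1
  q1 --1--> q1
Final state: q1
Accept states: {q1}
q1 is an accept state, so the string is accepted.

Final answer: Yes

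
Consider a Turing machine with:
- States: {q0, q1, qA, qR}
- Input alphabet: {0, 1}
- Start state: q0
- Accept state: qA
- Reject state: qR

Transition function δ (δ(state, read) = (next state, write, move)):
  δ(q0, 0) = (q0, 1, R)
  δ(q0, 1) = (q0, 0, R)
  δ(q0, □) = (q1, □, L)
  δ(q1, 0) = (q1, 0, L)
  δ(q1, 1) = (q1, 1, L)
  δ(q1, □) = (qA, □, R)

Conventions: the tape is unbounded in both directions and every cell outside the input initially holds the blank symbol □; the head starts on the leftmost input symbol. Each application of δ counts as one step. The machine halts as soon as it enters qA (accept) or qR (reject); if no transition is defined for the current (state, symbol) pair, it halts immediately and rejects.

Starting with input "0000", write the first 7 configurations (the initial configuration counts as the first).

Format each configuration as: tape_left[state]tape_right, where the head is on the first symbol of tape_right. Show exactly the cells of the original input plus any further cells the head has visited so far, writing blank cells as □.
Step 0: [q0]0000 (head at position 0)
Step 1: δ(q0, 0) = (q0, 1, R)  ⊢  1[q0]000 (head at position 1)
Step 2: δ(q0, 0) = (q0, 1, R)  ⊢  11[q0]00 (head at position 2)
Step 3: δ(q0, 0) = (q0, 1, R)  ⊢  111[q0]0 (head at position 3)
Step 4: δ(q0, 0) = (q0, 1, R)  ⊢  1111[q0]□ (head at position 4)
Step 5: δ(q0, □) = (q1, □, L)  ⊢  111[q1]1□ (head at position 3)
Step 6: δ(q1, 1) = (q1, 1, L)  ⊢  11[q1]11□ (head at position 2)

Final answer: [q0]0000 ⊢ 1[q0]000 ⊢ 11[q0]00 ⊢ 111[q0]0 ⊢ 1111[q0]□ ⊢ 111[q1]1□ ⊢ 11[q1]11□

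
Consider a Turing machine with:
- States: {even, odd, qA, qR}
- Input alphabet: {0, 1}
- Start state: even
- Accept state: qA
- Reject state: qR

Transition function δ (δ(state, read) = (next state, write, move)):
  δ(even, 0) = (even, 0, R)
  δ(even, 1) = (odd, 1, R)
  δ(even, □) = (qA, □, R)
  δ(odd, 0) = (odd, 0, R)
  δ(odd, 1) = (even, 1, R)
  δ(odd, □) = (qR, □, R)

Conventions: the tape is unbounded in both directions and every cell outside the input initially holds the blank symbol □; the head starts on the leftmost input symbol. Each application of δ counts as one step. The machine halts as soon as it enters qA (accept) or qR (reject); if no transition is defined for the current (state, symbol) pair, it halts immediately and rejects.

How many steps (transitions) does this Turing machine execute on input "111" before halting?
Step 0: [even]111 (head at position 0)
Step 1: δ(even, 1) = (odd, 1, R)  ⊢  1[odd]11 (head at position 1)
Step 2: δ(odd, 1) = (even, 1, R)  ⊢  11[even]1 (head at position 2)
Step 3: δ(even, 1) = (odd, 1, R)  ⊢  111[odd]□ (head at position 3)
Step 4: δ(odd, □) = (qR, □, R)  ⊢  111□[qR]□ (head at position 4)
The machine is in qR, so it halts and rejects.
Number of transitions executed: 4.

Final answer: 4 steps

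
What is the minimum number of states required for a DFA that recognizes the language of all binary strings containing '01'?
Language: binary strings containing '01'
Lower bound (Myhill–Nerode): the prefixes ε, 0, 01 are pairwise distinguishable:
  ε vs 01: suffix ε distinguishes them (ε is rejected, 01 is accepted)
  0 vs 01: suffix ε distinguishes them (0 is rejected, 01 is accepted)
  ε vs 0: suffix 1 distinguishes them (ε·1 = 1 is rejected, 0·1 = 01 is accepted)
So any DFA needs at least 3 states.
Upper bound: a DFA with 3 states exists (one state per class above: 'no progress', 'last symbol 0', and 'seen 01' (accepting sink)).
Minimum states: 3

Final answer: 3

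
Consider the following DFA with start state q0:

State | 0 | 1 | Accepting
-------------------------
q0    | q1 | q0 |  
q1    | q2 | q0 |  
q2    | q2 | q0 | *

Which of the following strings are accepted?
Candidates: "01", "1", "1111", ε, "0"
"01": q0 → q1 → q0; q0 is not accepting → rejected
"1": q0 → q0; q0 is not accepting → rejected
"1111": q0 → q0 → q0 → q0 → q0; q0 is not accepting → rejected
ε: q0; q0 is not accepting → rejected
"0": q0 → q1; q1 is not accepting → rejected

Final answer: None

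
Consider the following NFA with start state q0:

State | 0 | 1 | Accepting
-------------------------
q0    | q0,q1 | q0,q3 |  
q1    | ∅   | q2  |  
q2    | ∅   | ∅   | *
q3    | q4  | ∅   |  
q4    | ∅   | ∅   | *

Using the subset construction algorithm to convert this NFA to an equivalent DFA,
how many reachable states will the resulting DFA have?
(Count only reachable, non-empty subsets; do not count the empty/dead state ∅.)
Start subset: {q0}
{q0}: on 0 → {q0, q1}, on 1 → {q0, q3}
{q0, q1}: on 0 → {q0, q1}, on 1 → {q0, q2, q3}
{q0, q3}: on 0 → {q0, q1, q4}, on 1 → {q0, q3}
{q0, q2, q3}: on 0 → {q0, q1, q4}, on 1 → {q0, q3}
{q0, q1, q4}: on 0 → {q0, q1}, on 1 → {q0, q2, q3}
Reachable non-empty subsets: {q0}, {q0, q1}, {q0, q3}, {q0, q2, q3}, {q0, q1, q4} — 5 in total.

Final answer: 5 states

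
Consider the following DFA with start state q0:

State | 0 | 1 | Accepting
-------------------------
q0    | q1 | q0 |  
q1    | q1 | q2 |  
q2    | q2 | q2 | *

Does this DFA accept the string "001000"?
Start in q0.
Read '0': q0 → q1
Read '0': q1 → q1
Read '1': q1 → q2
Read '0': q2 → q2
Read '0': q2 → q2
Read '0': q2 → q2
Final state q2 is accepting, so the string is accepted.

Final answer: Yes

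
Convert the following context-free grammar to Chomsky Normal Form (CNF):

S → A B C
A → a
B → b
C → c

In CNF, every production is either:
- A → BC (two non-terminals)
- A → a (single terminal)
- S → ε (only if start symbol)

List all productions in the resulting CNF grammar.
The grammar has no ε-productions or unit productions to eliminate.
A → a is already in CNF (single terminal) – keep it.
B → b is already in CNF (single terminal) – keep it.
C → c is already in CNF (single terminal) – keep it.
S → A B C has 3 symbols on the right: break it into binary productions S → A X0, X0 → B C.
Resulting CNF grammar (5 productions): A → a; B → b; C → c; S → A X0; X0 → B C

Final answer: A → a; B → b; C → c; S → A X0; X0 → B C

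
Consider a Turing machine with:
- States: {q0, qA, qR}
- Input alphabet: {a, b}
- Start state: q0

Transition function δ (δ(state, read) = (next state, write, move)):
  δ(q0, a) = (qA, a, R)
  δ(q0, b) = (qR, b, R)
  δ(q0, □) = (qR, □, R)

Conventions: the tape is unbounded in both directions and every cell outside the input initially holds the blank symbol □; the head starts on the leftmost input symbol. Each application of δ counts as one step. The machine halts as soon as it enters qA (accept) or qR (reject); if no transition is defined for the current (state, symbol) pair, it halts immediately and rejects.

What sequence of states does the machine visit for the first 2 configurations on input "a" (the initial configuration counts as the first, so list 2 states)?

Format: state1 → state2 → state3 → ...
Step 0: [q0]a (head at position 0)
Step 1: δ(q0, a) = (qA, a, R)  ⊢  a[qA]□ (head at position 1)
Reading off the states of these 2 configurations: q0 → qA

Final answer: q0 → qA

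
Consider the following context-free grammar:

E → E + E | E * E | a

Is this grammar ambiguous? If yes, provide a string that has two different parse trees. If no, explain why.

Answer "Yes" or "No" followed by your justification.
Two different leftmost derivations of a + a * a:
  (1) E ⇒ E + E ⇒ a + E ⇒ a + E * E ⇒ a + a * E ⇒ a + a * a   (tree groups a + (a * a))
  (2) E ⇒ E * E ⇒ E + E * E ⇒ a + E * E ⇒ a + a * E ⇒ a + a * a   (tree groups (a + a) * a)
Two distinct leftmost derivations = two distinct parse trees, so the grammar is ambiguous.

Final answer: Yes - the string 'a + a * a' has two distinct leftmost derivations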